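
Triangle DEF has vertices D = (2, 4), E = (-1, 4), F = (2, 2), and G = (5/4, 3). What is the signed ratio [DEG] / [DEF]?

1/2

[DEF] = ½·(2·(4−2) + (-1)·(2−4) + 2·(4−4)) = ½·(4 + 2 + 0) = 3.
[DEG] = ½·(2·(4−3) + (-1)·(3−4) + (5/4)·(4−4)) = ½·(2 + 1 + 0) = 3/2, so the ratio is (3/2)/3 = 1/2.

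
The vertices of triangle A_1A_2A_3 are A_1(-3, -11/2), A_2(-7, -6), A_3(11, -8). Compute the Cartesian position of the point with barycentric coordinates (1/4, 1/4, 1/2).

P = (1/4)·A_1 + (1/4)·A_2 + (1/2)·A_3.
x-coordinate: (1/4)·(-3) + (1/4)·(-7) + (1/2)·11 = 3.
y-coordinate: (1/4)·(-11/2) + (1/4)·(-6) + (1/2)·(-8) = -55/8.

(3, -55/8)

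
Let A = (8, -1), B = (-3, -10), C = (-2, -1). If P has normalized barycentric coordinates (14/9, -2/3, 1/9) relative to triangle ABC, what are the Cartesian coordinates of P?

(128/9, 5)

P = (14/9)·A + (-2/3)·B + (1/9)·C.
x-coordinate: (14/9)·8 + (-2/3)·(-3) + (1/9)·(-2) = 128/9.
y-coordinate: (14/9)·(-1) + (-2/3)·(-10) + (1/9)·(-1) = 5.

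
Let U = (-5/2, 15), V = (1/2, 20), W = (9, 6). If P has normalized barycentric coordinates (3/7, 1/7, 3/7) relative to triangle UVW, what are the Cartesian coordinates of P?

(20/7, 83/7)

P = (3/7)·U + (1/7)·V + (3/7)·W.
x-coordinate: (3/7)·(-5/2) + (1/7)·(1/2) + (3/7)·9 = 20/7.
y-coordinate: (3/7)·15 + (1/7)·20 + (3/7)·6 = 83/7.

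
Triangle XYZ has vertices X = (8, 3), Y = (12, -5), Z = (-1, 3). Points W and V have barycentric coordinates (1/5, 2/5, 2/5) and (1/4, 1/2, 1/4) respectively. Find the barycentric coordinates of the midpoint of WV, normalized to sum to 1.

(9/40, 9/20, 13/40)

Since both coordinate triples sum to 1, the midpoint's barycentrics are the componentwise average.
(1/5+1/4)/2 = 9/40; similarly 9/20 and 13/40.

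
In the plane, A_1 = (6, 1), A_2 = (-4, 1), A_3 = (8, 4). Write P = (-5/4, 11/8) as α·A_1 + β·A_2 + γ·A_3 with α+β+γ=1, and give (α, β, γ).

Signed area of the reference triangle: [A_1A_2A_3] = ½·(6·(1−4) + (-4)·(4−1) + 8·(1−1)) = ½·(-18 − 12 + 0) = -15.
[PA_2A_3] = ½·((-5/4)·(1−4) + (-4)·(4−(11/8)) + 8·(11/8−1)) = ½·(15/4 − 21/2 + 3) = -15/8, so the A_1-coordinate is (-15/8)/(-15) = 1/8.
[A_1PA_3] = ½·(6·(11/8−4) + (-5/4)·(4−1) + 8·(1−(11/8))) = ½·(-63/4 − 15/4 − 3) = -45/4, so the A_2-coordinate is 3/4.
[A_1A_2P] = ½·(6·(1−(11/8)) + (-4)·(11/8−1) + (-5/4)·(1−1)) = ½·(-9/4 − 3/2 + 0) = -15/8, so the A_3-coordinate is 1/8.

(1/8, 3/4, 1/8)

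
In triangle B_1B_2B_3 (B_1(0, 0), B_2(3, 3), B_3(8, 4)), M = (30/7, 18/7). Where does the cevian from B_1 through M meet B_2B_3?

(6, 18/5)

Barycentric coordinates of M with respect to B_1B_2B_3: (2/7, 2/7, 3/7).
On side B_2B_3 the B_1-coordinate is zero; dropping M's B_1-weight 2/7 and renormalizing the remaining 2/7 : 3/7 gives weights 2/5, 3/5 on B_2, B_3.
N = (2/5)·(3, 3) + (3/5)·(8, 4) = (6, 18/5).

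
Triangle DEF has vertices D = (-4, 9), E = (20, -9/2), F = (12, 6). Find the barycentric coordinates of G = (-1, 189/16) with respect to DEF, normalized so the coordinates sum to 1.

Signed area of the reference triangle: [DEF] = ½·((-4)·(-9/2−6) + 20·(6−9) + 12·(9−(-9/2))) = ½·(42 − 60 + 162) = 72.
[GEF] = ½·((-1)·(-9/2−6) + 20·(6−(189/16)) + 12·(189/16−(-9/2))) = ½·(21/2 − 465/4 + 783/4) = 45, so the D-coordinate is 45/72 = 5/8.
[DGF] = ½·((-4)·(189/16−6) + (-1)·(6−9) + 12·(9−(189/16))) = ½·(-93/4 + 3 − 135/4) = -27, so the E-coordinate is -3/8.
[DEG] = ½·((-4)·(-9/2−(189/16)) + 20·(189/16−9) + (-1)·(9−(-9/2))) = ½·(261/4 + 225/4 − 27/2) = 54, so the F-coordinate is 3/4.
Check: 5/8 − 3/8 + 3/4 = 1.

(5/8, -3/8, 3/4)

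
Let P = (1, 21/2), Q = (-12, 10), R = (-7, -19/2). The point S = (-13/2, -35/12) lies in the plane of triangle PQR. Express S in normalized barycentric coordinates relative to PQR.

Signed area of the reference triangle: [PQR] = ½·(1·(10−(-19/2)) + (-12)·(-19/2−(21/2)) + (-7)·(21/2−10)) = ½·(39/2 + 240 − 7/2) = 128.
[SQR] = ½·((-13/2)·(10−(-19/2)) + (-12)·(-19/2−(-35/12)) + (-7)·(-35/12−10)) = ½·(-507/4 + 79 + 1085/12) = 64/3, so the P-coordinate is (64/3)/128 = 1/6.
[PSR] = ½·(1·(-35/12−(-19/2)) + (-13/2)·(-19/2−(21/2)) + (-7)·(21/2−(-35/12))) = ½·(79/12 + 130 − 1127/12) = 64/3, so the Q-coordinate is 1/6.
[PQS] = ½·(1·(10−(-35/12)) + (-12)·(-35/12−(21/2)) + (-13/2)·(21/2−10)) = ½·(155/12 + 161 − 13/4) = 256/3, so the R-coordinate is 2/3.
Check: 1/6 + 1/6 + 2/3 = 1.

(1/6, 1/6, 2/3)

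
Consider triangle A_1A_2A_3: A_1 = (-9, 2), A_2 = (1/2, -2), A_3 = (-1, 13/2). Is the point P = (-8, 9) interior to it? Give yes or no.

no

Barycentric coordinates of P: (223/299, -206/299, 282/299).
The three coordinates are positive, negative, positive; a point is interior exactly when all three are positive.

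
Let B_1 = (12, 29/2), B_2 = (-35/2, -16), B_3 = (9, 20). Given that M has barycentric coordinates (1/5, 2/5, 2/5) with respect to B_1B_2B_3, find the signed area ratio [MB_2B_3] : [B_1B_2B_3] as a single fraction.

The signed ratio [MB_2B_3]/[B_1B_2B_3] equals the barycentric coordinate of M at vertex B_1, which is 1/5.

1/5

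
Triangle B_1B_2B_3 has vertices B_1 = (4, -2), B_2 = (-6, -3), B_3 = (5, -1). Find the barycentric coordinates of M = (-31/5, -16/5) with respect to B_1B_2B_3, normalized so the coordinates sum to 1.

Signed area of the reference triangle: [B_1B_2B_3] = ½·(4·(-3−(-1)) + (-6)·(-1−(-2)) + 5·(-2−(-3))) = ½·(-8 − 6 + 5) = -9/2.
[MB_2B_3] = ½·((-31/5)·(-3−(-1)) + (-6)·(-1−(-16/5)) + 5·(-16/5−(-3))) = ½·(62/5 − 66/5 − 1) = -9/10, so the B_1-coordinate is (-9/10)/(-9/2) = 1/5.
[B_1MB_3] = ½·(4·(-16/5−(-1)) + (-31/5)·(-1−(-2)) + 5·(-2−(-16/5))) = ½·(-44/5 − 31/5 + 6) = -9/2, so the B_2-coordinate is 1.
[B_1B_2M] = ½·(4·(-3−(-16/5)) + (-6)·(-16/5−(-2)) + (-31/5)·(-2−(-3))) = ½·(4/5 + 36/5 − 31/5) = 9/10, so the B_3-coordinate is -1/5.
Check: 1/5 + 1 − 1/5 = 1.

(1/5, 1, -1/5)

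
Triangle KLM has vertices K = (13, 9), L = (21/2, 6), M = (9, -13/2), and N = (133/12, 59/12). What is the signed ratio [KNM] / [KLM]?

[KLM] = ½·(13·(6−(-13/2)) + (21/2)·(-13/2−9) + 9·(9−6)) = ½·(325/2 − 651/4 + 27) = 107/8.
[KNM] = ½·(13·(59/12−(-13/2)) + (133/12)·(-13/2−9) + 9·(9−(59/12))) = ½·(1781/12 − 4123/24 + 147/4) = 107/16, so the ratio is (107/16)/(107/8) = 1/2.

1/2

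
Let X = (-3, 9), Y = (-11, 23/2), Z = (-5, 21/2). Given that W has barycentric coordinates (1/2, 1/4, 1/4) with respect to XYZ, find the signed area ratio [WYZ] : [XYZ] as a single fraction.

1/2

The signed ratio [WYZ]/[XYZ] equals the barycentric coordinate of W at vertex X, which is 1/2.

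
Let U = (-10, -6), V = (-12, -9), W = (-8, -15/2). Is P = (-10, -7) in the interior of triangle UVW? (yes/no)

Barycentric coordinates of P: (5/9, 2/9, 2/9).
The three coordinates are positive, positive, positive; a point is interior exactly when all three are positive.

yes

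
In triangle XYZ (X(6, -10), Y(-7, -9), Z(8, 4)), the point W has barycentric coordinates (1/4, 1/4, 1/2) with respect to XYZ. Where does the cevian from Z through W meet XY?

(-1/2, -19/2)

Line ZW meets XY where the Z-coordinate vanishes; zeroing W's Z-weight and renormalizing leaves X, Y-weights 1/4 : 1/4 → (1/2, 1/2).
So V = (1/2)·X + (1/2)·Y = (-1/2, -19/2).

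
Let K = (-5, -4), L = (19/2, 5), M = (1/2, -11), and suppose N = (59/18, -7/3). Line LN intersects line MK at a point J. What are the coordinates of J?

Barycentric coordinates of N with respect to KLM: (2/9, 4/9, 1/3).
On side MK the L-coordinate is zero; dropping N's L-weight 4/9 and renormalizing the remaining 1/3 : 2/9 gives weights 3/5, 2/5 on M, K.
J = (3/5)·(1/2, -11) + (2/5)·(-5, -4) = (-17/10, -41/5).

(-17/10, -41/5)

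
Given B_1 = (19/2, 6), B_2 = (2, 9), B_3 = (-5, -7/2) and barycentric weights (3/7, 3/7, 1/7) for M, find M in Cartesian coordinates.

M = (3/7)·B_1 + (3/7)·B_2 + (1/7)·B_3.
x-coordinate: (3/7)·(19/2) + (3/7)·2 + (1/7)·(-5) = 59/14.
y-coordinate: (3/7)·6 + (3/7)·9 + (1/7)·(-7/2) = 83/14.

(59/14, 83/14)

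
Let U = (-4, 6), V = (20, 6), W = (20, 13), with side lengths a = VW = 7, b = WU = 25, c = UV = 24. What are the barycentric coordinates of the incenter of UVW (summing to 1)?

The incenter has barycentric coordinates proportional to the opposite side lengths: (7 : 25 : 24).
Normalizing by 7+25+24 = 56 gives (1/8, 25/56, 3/7).

(1/8, 25/56, 3/7)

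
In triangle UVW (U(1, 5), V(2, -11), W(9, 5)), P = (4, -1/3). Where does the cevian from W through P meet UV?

(3/2, -3)

Barycentric coordinates of P with respect to UVW: (1/3, 1/3, 1/3).
On side UV the W-coordinate is zero; dropping P's W-weight 1/3 and renormalizing the remaining 1/3 : 1/3 gives weights 1/2, 1/2 on U, V.
Q = (1/2)·(1, 5) + (1/2)·(2, -11) = (3/2, -3).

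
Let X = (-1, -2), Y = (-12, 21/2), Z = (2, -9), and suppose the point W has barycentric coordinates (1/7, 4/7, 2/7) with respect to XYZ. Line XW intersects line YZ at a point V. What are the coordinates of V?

Line XW meets YZ where the X-coordinate vanishes; zeroing W's X-weight and renormalizing leaves Y, Z-weights 4/7 : 2/7 → (2/3, 1/3).
So V = (2/3)·Y + (1/3)·Z = (-22/3, 4).

(-22/3, 4)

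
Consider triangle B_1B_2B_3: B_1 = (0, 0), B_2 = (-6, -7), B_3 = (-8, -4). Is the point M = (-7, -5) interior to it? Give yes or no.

yes

Barycentric coordinates of M: (1/32, 3/8, 19/32).
The three coordinates are positive, positive, positive; a point is interior exactly when all three are positive.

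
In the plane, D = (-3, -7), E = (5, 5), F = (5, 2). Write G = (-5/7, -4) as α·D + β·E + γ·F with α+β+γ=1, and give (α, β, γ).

(5/7, 1/7, 1/7)

Signed area of the reference triangle: [DEF] = ½·((-3)·(5−2) + 5·(2−(-7)) + 5·(-7−5)) = ½·(-9 + 45 − 60) = -12.
[GEF] = ½·((-5/7)·(5−2) + 5·(2−(-4)) + 5·(-4−5)) = ½·(-15/7 + 30 − 45) = -60/7, so the D-coordinate is (-60/7)/(-12) = 5/7.
[DGF] = ½·((-3)·(-4−2) + (-5/7)·(2−(-7)) + 5·(-7−(-4))) = ½·(18 − 45/7 − 15) = -12/7, so the E-coordinate is 1/7.
[DEG] = ½·((-3)·(5−(-4)) + 5·(-4−(-7)) + (-5/7)·(-7−5)) = ½·(-27 + 15 + 60/7) = -12/7, so the F-coordinate is 1/7.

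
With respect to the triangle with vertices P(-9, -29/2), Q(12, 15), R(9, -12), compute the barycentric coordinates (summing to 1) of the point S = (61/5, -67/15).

Signed area of the reference triangle: [PQR] = ½·((-9)·(15−(-12)) + 12·(-12−(-29/2)) + 9·(-29/2−15)) = ½·(-243 + 30 − 531/2) = -957/4.
[SQR] = ½·((61/5)·(15−(-12)) + 12·(-12−(-67/15)) + 9·(-67/15−15)) = ½·(1647/5 − 452/5 − 876/5) = 319/10, so the P-coordinate is (319/10)/(-957/4) = -2/15.
[PSR] = ½·((-9)·(-67/15−(-12)) + (61/5)·(-12−(-29/2)) + 9·(-29/2−(-67/15))) = ½·(-339/5 + 61/2 − 903/10) = -319/5, so the Q-coordinate is 4/15.
[PQS] = ½·((-9)·(15−(-67/15)) + 12·(-67/15−(-29/2)) + (61/5)·(-29/2−15)) = ½·(-876/5 + 602/5 − 3599/10) = -4147/20, so the R-coordinate is 13/15.

(-2/15, 4/15, 13/15)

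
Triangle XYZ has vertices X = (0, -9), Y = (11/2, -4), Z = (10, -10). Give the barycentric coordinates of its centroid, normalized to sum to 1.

(1/3, 1/3, 1/3)

The centroid is the average of the vertices, so each weight is 1/3.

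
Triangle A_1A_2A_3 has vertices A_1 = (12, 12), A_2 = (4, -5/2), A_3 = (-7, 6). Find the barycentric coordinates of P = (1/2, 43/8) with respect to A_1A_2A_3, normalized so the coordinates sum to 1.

Signed area of the reference triangle: [A_1A_2A_3] = ½·(12·(-5/2−6) + 4·(6−12) + (-7)·(12−(-5/2))) = ½·(-102 − 24 − 203/2) = -455/4.
[PA_2A_3] = ½·((1/2)·(-5/2−6) + 4·(6−(43/8)) + (-7)·(43/8−(-5/2))) = ½·(-17/4 + 5/2 − 441/8) = -455/16, so the A_1-coordinate is (-455/16)/(-455/4) = 1/4.
[A_1PA_3] = ½·(12·(43/8−6) + (1/2)·(6−12) + (-7)·(12−(43/8))) = ½·(-15/2 − 3 − 371/8) = -455/16, so the A_2-coordinate is 1/4.
[A_1A_2P] = ½·(12·(-5/2−(43/8)) + 4·(43/8−12) + (1/2)·(12−(-5/2))) = ½·(-189/2 − 53/2 + 29/4) = -455/8, so the A_3-coordinate is 1/2.
Check: 1/4 + 1/4 + 1/2 = 1.

(1/4, 1/4, 1/2)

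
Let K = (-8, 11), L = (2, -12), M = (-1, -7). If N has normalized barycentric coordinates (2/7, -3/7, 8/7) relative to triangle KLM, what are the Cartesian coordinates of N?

N = (2/7)·K + (-3/7)·L + (8/7)·M.
x-coordinate: (2/7)·(-8) + (-3/7)·2 + (8/7)·(-1) = -30/7.
y-coordinate: (2/7)·11 + (-3/7)·(-12) + (8/7)·(-7) = 2/7.

(-30/7, 2/7)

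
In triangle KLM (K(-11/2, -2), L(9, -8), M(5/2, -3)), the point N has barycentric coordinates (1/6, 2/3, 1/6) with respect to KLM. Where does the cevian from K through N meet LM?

(77/10, -7)

Line KN meets LM where the K-coordinate vanishes; zeroing N's K-weight and renormalizing leaves L, M-weights 2/3 : 1/6 → (4/5, 1/5).
So J = (4/5)·L + (1/5)·M = (77/10, -7).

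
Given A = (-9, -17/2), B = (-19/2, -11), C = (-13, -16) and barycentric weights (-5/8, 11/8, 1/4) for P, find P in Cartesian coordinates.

P = (-5/8)·A + (11/8)·B + (1/4)·C.
x-coordinate: (-5/8)·(-9) + (11/8)·(-19/2) + (1/4)·(-13) = -171/16.
y-coordinate: (-5/8)·(-17/2) + (11/8)·(-11) + (1/4)·(-16) = -221/16.

(-171/16, -221/16)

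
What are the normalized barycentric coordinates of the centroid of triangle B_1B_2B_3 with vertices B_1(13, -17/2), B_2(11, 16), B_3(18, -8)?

(1/3, 1/3, 1/3)

The centroid is the average of the vertices, so each weight is 1/3.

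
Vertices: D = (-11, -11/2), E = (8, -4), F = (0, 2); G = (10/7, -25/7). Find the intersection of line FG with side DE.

(5/3, -9/2)

Barycentric coordinates of G with respect to DEF: (2/7, 4/7, 1/7).
On side DE the F-coordinate is zero; dropping G's F-weight 1/7 and renormalizing the remaining 2/7 : 4/7 gives weights 1/3, 2/3 on D, E.
H = (1/3)·(-11, -11/2) + (2/3)·(8, -4) = (5/3, -9/2).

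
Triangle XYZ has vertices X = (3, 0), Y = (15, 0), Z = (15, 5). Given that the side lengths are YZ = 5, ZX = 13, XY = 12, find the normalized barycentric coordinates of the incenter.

The incenter has barycentric coordinates proportional to the opposite side lengths: (5 : 13 : 12).
Normalizing by 5+13+12 = 30 gives (1/6, 13/30, 2/5).

(1/6, 13/30, 2/5)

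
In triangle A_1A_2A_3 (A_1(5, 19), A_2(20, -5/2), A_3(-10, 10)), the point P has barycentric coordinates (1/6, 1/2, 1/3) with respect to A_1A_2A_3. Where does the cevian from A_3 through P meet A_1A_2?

(65/4, 23/8)

Line A_3P meets A_1A_2 where the A_3-coordinate vanishes; zeroing P's A_3-weight and renormalizing leaves A_1, A_2-weights 1/6 : 1/2 → (1/4, 3/4).
So Q = (1/4)·A_1 + (3/4)·A_2 = (65/4, 23/8).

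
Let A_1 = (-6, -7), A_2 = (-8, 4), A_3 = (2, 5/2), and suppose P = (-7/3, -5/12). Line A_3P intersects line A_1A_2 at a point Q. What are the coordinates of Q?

(-20/3, -10/3)

Barycentric coordinates of P with respect to A_1A_2A_3: (1/3, 1/6, 1/2).
On side A_1A_2 the A_3-coordinate is zero; dropping P's A_3-weight 1/2 and renormalizing the remaining 1/3 : 1/6 gives weights 2/3, 1/3 on A_1, A_2.
Q = (2/3)·(-6, -7) + (1/3)·(-8, 4) = (-20/3, -10/3).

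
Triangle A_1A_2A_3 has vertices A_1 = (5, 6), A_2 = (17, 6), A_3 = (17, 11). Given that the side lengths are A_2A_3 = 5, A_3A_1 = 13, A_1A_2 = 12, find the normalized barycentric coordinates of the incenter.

The incenter has barycentric coordinates proportional to the opposite side lengths: (5 : 13 : 12).
Normalizing by 5+13+12 = 30 gives (1/6, 13/30, 2/5).

(1/6, 13/30, 2/5)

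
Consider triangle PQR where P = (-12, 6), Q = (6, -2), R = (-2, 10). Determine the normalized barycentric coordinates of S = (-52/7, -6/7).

(1, 4/7, -4/7)

Signed area of the reference triangle: [PQR] = ½·((-12)·(-2−10) + 6·(10−6) + (-2)·(6−(-2))) = ½·(144 + 24 − 16) = 76.
[SQR] = ½·((-52/7)·(-2−10) + 6·(10−(-6/7)) + (-2)·(-6/7−(-2))) = ½·(624/7 + 456/7 − 16/7) = 76, so the P-coordinate is 76/76 = 1.
[PSR] = ½·((-12)·(-6/7−10) + (-52/7)·(10−6) + (-2)·(6−(-6/7))) = ½·(912/7 − 208/7 − 96/7) = 304/7, so the Q-coordinate is 4/7.
[PQS] = ½·((-12)·(-2−(-6/7)) + 6·(-6/7−6) + (-52/7)·(6−(-2))) = ½·(96/7 − 288/7 − 416/7) = -304/7, so the R-coordinate is -4/7.
Check: 1 + 4/7 − 4/7 = 1.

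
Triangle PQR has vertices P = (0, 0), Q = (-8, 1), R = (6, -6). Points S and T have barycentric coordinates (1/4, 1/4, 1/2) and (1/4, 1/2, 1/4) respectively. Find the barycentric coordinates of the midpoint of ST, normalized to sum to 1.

(1/4, 3/8, 3/8)

Since both coordinate triples sum to 1, the midpoint's barycentrics are the componentwise average.
(1/4+1/4)/2 = 1/4; similarly 3/8 and 3/8.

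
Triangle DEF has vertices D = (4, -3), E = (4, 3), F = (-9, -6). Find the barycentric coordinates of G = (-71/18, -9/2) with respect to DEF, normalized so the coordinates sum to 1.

Signed area of the reference triangle: [DEF] = ½·(4·(3−(-6)) + 4·(-6−(-3)) + (-9)·(-3−3)) = ½·(36 − 12 + 54) = 39.
[GEF] = ½·((-71/18)·(3−(-6)) + 4·(-6−(-9/2)) + (-9)·(-9/2−3)) = ½·(-71/2 − 6 + 135/2) = 13, so the D-coordinate is 13/39 = 1/3.
[DGF] = ½·(4·(-9/2−(-6)) + (-71/18)·(-6−(-3)) + (-9)·(-3−(-9/2))) = ½·(6 + 71/6 − 27/2) = 13/6, so the E-coordinate is 1/18.
[DEG] = ½·(4·(3−(-9/2)) + 4·(-9/2−(-3)) + (-71/18)·(-3−3)) = ½·(30 − 6 + 71/3) = 143/6, so the F-coordinate is 11/18.

(1/3, 1/18, 11/18)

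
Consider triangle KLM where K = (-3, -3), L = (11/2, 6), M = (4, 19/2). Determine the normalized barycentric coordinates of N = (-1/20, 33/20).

(3/5, 1/10, 3/10)

Signed area of the reference triangle: [KLM] = ½·((-3)·(6−(19/2)) + (11/2)·(19/2−(-3)) + 4·(-3−6)) = ½·(21/2 + 275/4 − 36) = 173/8.
[NLM] = ½·((-1/20)·(6−(19/2)) + (11/2)·(19/2−(33/20)) + 4·(33/20−6)) = ½·(7/40 + 1727/40 − 87/5) = 519/40, so the K-coordinate is (519/40)/(173/8) = 3/5.
[KNM] = ½·((-3)·(33/20−(19/2)) + (-1/20)·(19/2−(-3)) + 4·(-3−(33/20))) = ½·(471/20 − 5/8 − 93/5) = 173/80, so the L-coordinate is 1/10.
[KLN] = ½·((-3)·(6−(33/20)) + (11/2)·(33/20−(-3)) + (-1/20)·(-3−6)) = ½·(-261/20 + 1023/40 + 9/20) = 519/80, so the M-coordinate is 3/10.
Check: 3/5 + 1/10 + 3/10 = 1.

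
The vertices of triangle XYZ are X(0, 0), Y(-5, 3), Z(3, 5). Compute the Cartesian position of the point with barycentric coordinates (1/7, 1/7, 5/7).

W = (1/7)·X + (1/7)·Y + (5/7)·Z.
x-coordinate: (1/7)·0 + (1/7)·(-5) + (5/7)·3 = 10/7.
y-coordinate: (1/7)·0 + (1/7)·3 + (5/7)·5 = 4.

(10/7, 4)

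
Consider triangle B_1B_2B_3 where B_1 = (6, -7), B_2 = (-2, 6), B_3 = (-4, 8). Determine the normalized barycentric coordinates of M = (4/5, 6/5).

(2/5, 2/5, 1/5)

Signed area of the reference triangle: [B_1B_2B_3] = ½·(6·(6−8) + (-2)·(8−(-7)) + (-4)·(-7−6)) = ½·(-12 − 30 + 52) = 5.
[MB_2B_3] = ½·((4/5)·(6−8) + (-2)·(8−(6/5)) + (-4)·(6/5−6)) = ½·(-8/5 − 68/5 + 96/5) = 2, so the B_1-coordinate is 2/5 = 2/5.
[B_1MB_3] = ½·(6·(6/5−8) + (4/5)·(8−(-7)) + (-4)·(-7−(6/5))) = ½·(-204/5 + 12 + 164/5) = 2, so the B_2-coordinate is 2/5.
[B_1B_2M] = ½·(6·(6−(6/5)) + (-2)·(6/5−(-7)) + (4/5)·(-7−6)) = ½·(144/5 − 82/5 − 52/5) = 1, so the B_3-coordinate is 1/5.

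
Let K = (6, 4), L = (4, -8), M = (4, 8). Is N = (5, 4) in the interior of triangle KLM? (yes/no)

yes

Barycentric coordinates of N: (1/2, 1/8, 3/8).
The three coordinates are positive, positive, positive; a point is interior exactly when all three are positive.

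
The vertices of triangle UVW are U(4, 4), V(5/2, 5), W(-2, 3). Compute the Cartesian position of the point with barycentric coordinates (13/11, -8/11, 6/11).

(20/11, 30/11)

P = (13/11)·U + (-8/11)·V + (6/11)·W.
x-coordinate: (13/11)·4 + (-8/11)·(5/2) + (6/11)·(-2) = 20/11.
y-coordinate: (13/11)·4 + (-8/11)·5 + (6/11)·3 = 30/11.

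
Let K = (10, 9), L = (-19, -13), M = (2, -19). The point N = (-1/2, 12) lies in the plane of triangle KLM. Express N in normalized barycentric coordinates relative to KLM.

(1, 1/2, -1/2)

Signed area of the reference triangle: [KLM] = ½·(10·(-13−(-19)) + (-19)·(-19−9) + 2·(9−(-13))) = ½·(60 + 532 + 44) = 318.
[NLM] = ½·((-1/2)·(-13−(-19)) + (-19)·(-19−12) + 2·(12−(-13))) = ½·(-3 + 589 + 50) = 318, so the K-coordinate is 318/318 = 1.
[KNM] = ½·(10·(12−(-19)) + (-1/2)·(-19−9) + 2·(9−12)) = ½·(310 + 14 − 6) = 159, so the L-coordinate is 1/2.
[KLN] = ½·(10·(-13−12) + (-19)·(12−9) + (-1/2)·(9−(-13))) = ½·(-250 − 57 − 11) = -159, so the M-coordinate is -1/2.
Check: 1 + 1/2 − 1/2 = 1.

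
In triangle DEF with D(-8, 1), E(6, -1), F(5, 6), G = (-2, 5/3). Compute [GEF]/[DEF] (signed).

[DEF] = ½·((-8)·(-1−6) + 6·(6−1) + 5·(1−(-1))) = ½·(56 + 30 + 10) = 48.
[GEF] = ½·((-2)·(-1−6) + 6·(6−(5/3)) + 5·(5/3−(-1))) = ½·(14 + 26 + 40/3) = 80/3, so the ratio is (80/3)/48 = 5/9.

5/9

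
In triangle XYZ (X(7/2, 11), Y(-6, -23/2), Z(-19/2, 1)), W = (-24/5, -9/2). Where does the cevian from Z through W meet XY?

Barycentric coordinates of W with respect to XYZ: (1/5, 3/5, 1/5).
On side XY the Z-coordinate is zero; dropping W's Z-weight 1/5 and renormalizing the remaining 1/5 : 3/5 gives weights 1/4, 3/4 on X, Y.
V = (1/4)·(7/2, 11) + (3/4)·(-6, -23/2) = (-29/8, -47/8).

(-29/8, -47/8)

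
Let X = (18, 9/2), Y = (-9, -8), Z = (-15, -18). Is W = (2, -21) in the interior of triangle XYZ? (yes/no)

no

Barycentric coordinates of W: (188/195, -321/130, 977/390).
The three coordinates are positive, negative, positive; a point is interior exactly when all three are positive.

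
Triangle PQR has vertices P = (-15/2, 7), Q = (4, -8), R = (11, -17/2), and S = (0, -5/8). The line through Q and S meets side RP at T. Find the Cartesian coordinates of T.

Barycentric coordinates of S with respect to PQR: (1/2, 1/4, 1/4).
On side RP the Q-coordinate is zero; dropping S's Q-weight 1/4 and renormalizing the remaining 1/4 : 1/2 gives weights 1/3, 2/3 on R, P.
T = (1/3)·(11, -17/2) + (2/3)·(-15/2, 7) = (-4/3, 11/6).

(-4/3, 11/6)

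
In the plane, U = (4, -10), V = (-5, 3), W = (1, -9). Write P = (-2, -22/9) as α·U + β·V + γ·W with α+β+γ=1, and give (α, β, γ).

(1/9, 5/9, 1/3)

Signed area of the reference triangle: [UVW] = ½·(4·(3−(-9)) + (-5)·(-9−(-10)) + 1·(-10−3)) = ½·(48 − 5 − 13) = 15.
[PVW] = ½·((-2)·(3−(-9)) + (-5)·(-9−(-22/9)) + 1·(-22/9−3)) = ½·(-24 + 295/9 − 49/9) = 5/3, so the U-coordinate is (5/3)/15 = 1/9.
[UPW] = ½·(4·(-22/9−(-9)) + (-2)·(-9−(-10)) + 1·(-10−(-22/9))) = ½·(236/9 − 2 − 68/9) = 25/3, so the V-coordinate is 5/9.
[UVP] = ½·(4·(3−(-22/9)) + (-5)·(-22/9−(-10)) + (-2)·(-10−3)) = ½·(196/9 − 340/9 + 26) = 5, so the W-coordinate is 1/3.
Check: 1/9 + 5/9 + 1/3 = 1.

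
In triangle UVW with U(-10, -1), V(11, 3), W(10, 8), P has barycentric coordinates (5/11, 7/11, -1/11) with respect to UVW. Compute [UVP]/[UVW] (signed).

-1/11

The signed ratio [UVP]/[UVW] equals the barycentric coordinate of P at vertex W, which is -1/11.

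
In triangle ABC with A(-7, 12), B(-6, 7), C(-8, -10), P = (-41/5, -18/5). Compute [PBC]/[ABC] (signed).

3/5

[ABC] = ½·((-7)·(7−(-10)) + (-6)·(-10−12) + (-8)·(12−7)) = ½·(-119 + 132 − 40) = -27/2.
[PBC] = ½·((-41/5)·(7−(-10)) + (-6)·(-10−(-18/5)) + (-8)·(-18/5−7)) = ½·(-697/5 + 192/5 + 424/5) = -81/10, so the ratio is (-81/10)/(-27/2) = 3/5.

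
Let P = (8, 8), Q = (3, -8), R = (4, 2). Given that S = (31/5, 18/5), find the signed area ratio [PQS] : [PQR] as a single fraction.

[PQR] = ½·(8·(-8−2) + 3·(2−8) + 4·(8−(-8))) = ½·(-80 − 18 + 64) = -17.
[PQS] = ½·(8·(-8−(18/5)) + 3·(18/5−8) + (31/5)·(8−(-8))) = ½·(-464/5 − 66/5 + 496/5) = -17/5, so the ratio is (-17/5)/(-17) = 1/5.

1/5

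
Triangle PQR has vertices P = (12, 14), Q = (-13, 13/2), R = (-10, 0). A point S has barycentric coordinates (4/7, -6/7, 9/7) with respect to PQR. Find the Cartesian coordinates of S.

S = (4/7)·P + (-6/7)·Q + (9/7)·R.
x-coordinate: (4/7)·12 + (-6/7)·(-13) + (9/7)·(-10) = 36/7.
y-coordinate: (4/7)·14 + (-6/7)·(13/2) + (9/7)·0 = 17/7.

(36/7, 17/7)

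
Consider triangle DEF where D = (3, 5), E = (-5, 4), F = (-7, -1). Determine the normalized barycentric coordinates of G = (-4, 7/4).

(1/4, 1/4, 1/2)

Signed area of the reference triangle: [DEF] = ½·(3·(4−(-1)) + (-5)·(-1−5) + (-7)·(5−4)) = ½·(15 + 30 − 7) = 19.
[GEF] = ½·((-4)·(4−(-1)) + (-5)·(-1−(7/4)) + (-7)·(7/4−4)) = ½·(-20 + 55/4 + 63/4) = 19/4, so the D-coordinate is (19/4)/19 = 1/4.
[DGF] = ½·(3·(7/4−(-1)) + (-4)·(-1−5) + (-7)·(5−(7/4))) = ½·(33/4 + 24 − 91/4) = 19/4, so the E-coordinate is 1/4.
[DEG] = ½·(3·(4−(7/4)) + (-5)·(7/4−5) + (-4)·(5−4)) = ½·(27/4 + 65/4 − 4) = 19/2, so the F-coordinate is 1/2.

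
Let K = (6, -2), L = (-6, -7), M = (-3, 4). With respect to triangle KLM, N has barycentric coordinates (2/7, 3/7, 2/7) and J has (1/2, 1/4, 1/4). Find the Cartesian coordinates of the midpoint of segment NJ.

Barycentric coordinates of the midpoint are the average: (11/28, 19/56, 15/56).
Converting: (11/28)·K + (19/56)·L + (15/56)·M = (-27/56, -117/56).

(-27/56, -117/56)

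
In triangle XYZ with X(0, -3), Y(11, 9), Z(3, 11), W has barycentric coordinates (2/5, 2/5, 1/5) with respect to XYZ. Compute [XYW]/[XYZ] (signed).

The signed ratio [XYW]/[XYZ] equals the barycentric coordinate of W at vertex Z, which is 1/5.

1/5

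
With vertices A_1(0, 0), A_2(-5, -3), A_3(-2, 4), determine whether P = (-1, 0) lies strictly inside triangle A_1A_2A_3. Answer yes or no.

yes

Barycentric coordinates of P: (19/26, 2/13, 3/26).
The three coordinates are positive, positive, positive; a point is interior exactly when all three are positive.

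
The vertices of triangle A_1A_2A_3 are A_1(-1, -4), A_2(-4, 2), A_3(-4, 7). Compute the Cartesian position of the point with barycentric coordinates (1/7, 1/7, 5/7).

(-25/7, 33/7)

P = (1/7)·A_1 + (1/7)·A_2 + (5/7)·A_3.
x-coordinate: (1/7)·(-1) + (1/7)·(-4) + (5/7)·(-4) = -25/7.
y-coordinate: (1/7)·(-4) + (1/7)·2 + (5/7)·7 = 33/7.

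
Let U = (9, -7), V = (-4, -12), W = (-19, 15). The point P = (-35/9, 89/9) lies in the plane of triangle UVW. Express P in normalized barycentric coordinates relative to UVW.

Signed area of the reference triangle: [UVW] = ½·(9·(-12−15) + (-4)·(15−(-7)) + (-19)·(-7−(-12))) = ½·(-243 − 88 − 95) = -213.
[PVW] = ½·((-35/9)·(-12−15) + (-4)·(15−(89/9)) + (-19)·(89/9−(-12))) = ½·(105 − 184/9 − 3743/9) = -497/3, so the U-coordinate is (-497/3)/(-213) = 7/9.
[UPW] = ½·(9·(89/9−15) + (-35/9)·(15−(-7)) + (-19)·(-7−(89/9))) = ½·(-46 − 770/9 + 2888/9) = 284/3, so the V-coordinate is -4/9.
[UVP] = ½·(9·(-12−(89/9)) + (-4)·(89/9−(-7)) + (-35/9)·(-7−(-12))) = ½·(-197 − 608/9 − 175/9) = -142, so the W-coordinate is 2/3.

(7/9, -4/9, 2/3)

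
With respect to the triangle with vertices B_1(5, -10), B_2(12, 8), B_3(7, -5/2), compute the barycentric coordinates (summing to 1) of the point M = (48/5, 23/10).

Signed area of the reference triangle: [B_1B_2B_3] = ½·(5·(8−(-5/2)) + 12·(-5/2−(-10)) + 7·(-10−8)) = ½·(105/2 + 90 − 126) = 33/4.
[MB_2B_3] = ½·((48/5)·(8−(-5/2)) + 12·(-5/2−(23/10)) + 7·(23/10−8)) = ½·(504/5 − 288/5 − 399/10) = 33/20, so the B_1-coordinate is (33/20)/(33/4) = 1/5.
[B_1MB_3] = ½·(5·(23/10−(-5/2)) + (48/5)·(-5/2−(-10)) + 7·(-10−(23/10))) = ½·(24 + 72 − 861/10) = 99/20, so the B_2-coordinate is 3/5.
[B_1B_2M] = ½·(5·(8−(23/10)) + 12·(23/10−(-10)) + (48/5)·(-10−8)) = ½·(57/2 + 738/5 − 864/5) = 33/20, so the B_3-coordinate is 1/5.

(1/5, 3/5, 1/5)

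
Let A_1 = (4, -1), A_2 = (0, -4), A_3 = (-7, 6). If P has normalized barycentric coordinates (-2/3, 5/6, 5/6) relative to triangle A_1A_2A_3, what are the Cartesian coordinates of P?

(-17/2, 7/3)

P = (-2/3)·A_1 + (5/6)·A_2 + (5/6)·A_3.
x-coordinate: (-2/3)·4 + (5/6)·0 + (5/6)·(-7) = -17/2.
y-coordinate: (-2/3)·(-1) + (5/6)·(-4) + (5/6)·6 = 7/3.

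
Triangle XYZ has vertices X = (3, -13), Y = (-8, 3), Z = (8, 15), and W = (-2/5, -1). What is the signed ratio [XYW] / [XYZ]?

1/5

[XYZ] = ½·(3·(3−15) + (-8)·(15−(-13)) + 8·(-13−3)) = ½·(-36 − 224 − 128) = -194.
[XYW] = ½·(3·(3−(-1)) + (-8)·(-1−(-13)) + (-2/5)·(-13−3)) = ½·(12 − 96 + 32/5) = -194/5, so the ratio is (-194/5)/(-194) = 1/5.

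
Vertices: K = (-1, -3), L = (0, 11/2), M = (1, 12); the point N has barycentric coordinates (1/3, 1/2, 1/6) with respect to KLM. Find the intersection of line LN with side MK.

(-1/3, 2)

Line LN meets MK where the L-coordinate vanishes; zeroing N's L-weight and renormalizing leaves M, K-weights 1/6 : 1/3 → (1/3, 2/3).
So J = (1/3)·M + (2/3)·K = (-1/3, 2).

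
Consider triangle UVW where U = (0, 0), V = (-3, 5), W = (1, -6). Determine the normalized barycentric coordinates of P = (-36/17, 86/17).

(13/17, 10/17, -6/17)

Signed area of the reference triangle: [UVW] = ½·(0·(5−(-6)) + (-3)·(-6−0) + 1·(0−5)) = ½·(0 + 18 − 5) = 13/2.
[PVW] = ½·((-36/17)·(5−(-6)) + (-3)·(-6−(86/17)) + 1·(86/17−5)) = ½·(-396/17 + 564/17 + 1/17) = 169/34, so the U-coordinate is (169/34)/(13/2) = 13/17.
[UPW] = ½·(0·(86/17−(-6)) + (-36/17)·(-6−0) + 1·(0−(86/17))) = ½·(0 + 216/17 − 86/17) = 65/17, so the V-coordinate is 10/17.
[UVP] = ½·(0·(5−(86/17)) + (-3)·(86/17−0) + (-36/17)·(0−5)) = ½·(0 − 258/17 + 180/17) = -39/17, so the W-coordinate is -6/17.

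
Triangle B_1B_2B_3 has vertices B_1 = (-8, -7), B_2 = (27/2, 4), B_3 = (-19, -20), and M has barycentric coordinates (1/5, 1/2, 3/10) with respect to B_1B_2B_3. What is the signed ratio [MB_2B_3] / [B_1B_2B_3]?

The signed ratio [MB_2B_3]/[B_1B_2B_3] equals the barycentric coordinate of M at vertex B_1, which is 1/5.

1/5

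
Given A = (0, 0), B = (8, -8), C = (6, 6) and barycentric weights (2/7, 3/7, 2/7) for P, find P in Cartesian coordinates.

(36/7, -12/7)

P = (2/7)·A + (3/7)·B + (2/7)·C.
x-coordinate: (2/7)·0 + (3/7)·8 + (2/7)·6 = 36/7.
y-coordinate: (2/7)·0 + (3/7)·(-8) + (2/7)·6 = -12/7.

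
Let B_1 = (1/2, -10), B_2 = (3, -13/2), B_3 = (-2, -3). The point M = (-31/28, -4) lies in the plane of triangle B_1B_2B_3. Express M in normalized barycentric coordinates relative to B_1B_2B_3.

Signed area of the reference triangle: [B_1B_2B_3] = ½·((1/2)·(-13/2−(-3)) + 3·(-3−(-10)) + (-2)·(-10−(-13/2))) = ½·(-7/4 + 21 + 7) = 105/8.
[MB_2B_3] = ½·((-31/28)·(-13/2−(-3)) + 3·(-3−(-4)) + (-2)·(-4−(-13/2))) = ½·(31/8 + 3 − 5) = 15/16, so the B_1-coordinate is (15/16)/(105/8) = 1/14.
[B_1MB_3] = ½·((1/2)·(-4−(-3)) + (-31/28)·(-3−(-10)) + (-2)·(-10−(-4))) = ½·(-1/2 − 31/4 + 12) = 15/8, so the B_2-coordinate is 1/7.
[B_1B_2M] = ½·((1/2)·(-13/2−(-4)) + 3·(-4−(-10)) + (-31/28)·(-10−(-13/2))) = ½·(-5/4 + 18 + 31/8) = 165/16, so the B_3-coordinate is 11/14.
Check: 1/14 + 1/7 + 11/14 = 1.

(1/14, 1/7, 11/14)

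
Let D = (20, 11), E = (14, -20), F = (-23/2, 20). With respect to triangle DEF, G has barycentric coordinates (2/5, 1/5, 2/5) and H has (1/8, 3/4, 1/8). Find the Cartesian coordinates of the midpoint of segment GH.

(1421/160, -109/80)

Barycentric coordinates of the midpoint are the average: (21/80, 19/40, 21/80).
Converting: (21/80)·D + (19/40)·E + (21/80)·F = (1421/160, -109/80).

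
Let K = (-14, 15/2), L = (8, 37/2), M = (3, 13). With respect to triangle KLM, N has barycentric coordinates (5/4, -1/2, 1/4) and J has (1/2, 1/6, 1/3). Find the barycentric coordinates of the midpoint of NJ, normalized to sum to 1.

Since both coordinate triples sum to 1, the midpoint's barycentrics are the componentwise average.
(5/4+1/2)/2 = 7/8; similarly -1/6 and 7/24.

(7/8, -1/6, 7/24)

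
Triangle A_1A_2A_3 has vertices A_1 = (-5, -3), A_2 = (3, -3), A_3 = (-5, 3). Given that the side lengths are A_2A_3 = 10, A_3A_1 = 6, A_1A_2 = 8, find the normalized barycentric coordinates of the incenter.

(5/12, 1/4, 1/3)

The incenter has barycentric coordinates proportional to the opposite side lengths: (10 : 6 : 8).
Normalizing by 10+6+8 = 24 gives (5/12, 1/4, 1/3).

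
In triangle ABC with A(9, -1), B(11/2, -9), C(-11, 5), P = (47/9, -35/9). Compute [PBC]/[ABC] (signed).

[ABC] = ½·(9·(-9−5) + (11/2)·(5−(-1)) + (-11)·(-1−(-9))) = ½·(-126 + 33 − 88) = -181/2.
[PBC] = ½·((47/9)·(-9−5) + (11/2)·(5−(-35/9)) + (-11)·(-35/9−(-9))) = ½·(-658/9 + 440/9 − 506/9) = -362/9, so the ratio is (-362/9)/(-181/2) = 4/9.

4/9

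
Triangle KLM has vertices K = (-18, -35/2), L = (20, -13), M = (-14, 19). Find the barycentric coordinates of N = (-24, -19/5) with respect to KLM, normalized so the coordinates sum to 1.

Signed area of the reference triangle: [KLM] = ½·((-18)·(-13−19) + 20·(19−(-35/2)) + (-14)·(-35/2−(-13))) = ½·(576 + 730 + 63) = 1369/2.
[NLM] = ½·((-24)·(-13−19) + 20·(19−(-19/5)) + (-14)·(-19/5−(-13))) = ½·(768 + 456 − 644/5) = 2738/5, so the K-coordinate is (2738/5)/(1369/2) = 4/5.
[KNM] = ½·((-18)·(-19/5−19) + (-24)·(19−(-35/2)) + (-14)·(-35/2−(-19/5))) = ½·(2052/5 − 876 + 959/5) = -1369/10, so the L-coordinate is -1/5.
[KLN] = ½·((-18)·(-13−(-19/5)) + 20·(-19/5−(-35/2)) + (-24)·(-35/2−(-13))) = ½·(828/5 + 274 + 108) = 1369/5, so the M-coordinate is 2/5.

(4/5, -1/5, 2/5)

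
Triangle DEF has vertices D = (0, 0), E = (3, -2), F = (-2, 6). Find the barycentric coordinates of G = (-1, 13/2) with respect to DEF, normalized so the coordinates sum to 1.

(-3/4, 1/2, 5/4)

Signed area of the reference triangle: [DEF] = ½·(0·(-2−6) + 3·(6−0) + (-2)·(0−(-2))) = ½·(0 + 18 − 4) = 7.
[GEF] = ½·((-1)·(-2−6) + 3·(6−(13/2)) + (-2)·(13/2−(-2))) = ½·(8 − 3/2 − 17) = -21/4, so the D-coordinate is (-21/4)/7 = -3/4.
[DGF] = ½·(0·(13/2−6) + (-1)·(6−0) + (-2)·(0−(13/2))) = ½·(0 − 6 + 13) = 7/2, so the E-coordinate is 1/2.
[DEG] = ½·(0·(-2−(13/2)) + 3·(13/2−0) + (-1)·(0−(-2))) = ½·(0 + 39/2 − 2) = 35/4, so the F-coordinate is 5/4.
Check: -3/4 + 1/2 + 5/4 = 1.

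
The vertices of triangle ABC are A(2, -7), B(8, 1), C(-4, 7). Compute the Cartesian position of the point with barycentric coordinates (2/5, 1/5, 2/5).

P = (2/5)·A + (1/5)·B + (2/5)·C.
x-coordinate: (2/5)·2 + (1/5)·8 + (2/5)·(-4) = 4/5.
y-coordinate: (2/5)·(-7) + (1/5)·1 + (2/5)·7 = 1/5.

(4/5, 1/5)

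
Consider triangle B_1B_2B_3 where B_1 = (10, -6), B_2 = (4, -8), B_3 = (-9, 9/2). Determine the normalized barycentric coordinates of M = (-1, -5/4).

Signed area of the reference triangle: [B_1B_2B_3] = ½·(10·(-8−(9/2)) + 4·(9/2−(-6)) + (-9)·(-6−(-8))) = ½·(-125 + 42 − 18) = -101/2.
[MB_2B_3] = ½·((-1)·(-8−(9/2)) + 4·(9/2−(-5/4)) + (-9)·(-5/4−(-8))) = ½·(25/2 + 23 − 243/4) = -101/8, so the B_1-coordinate is (-101/8)/(-101/2) = 1/4.
[B_1MB_3] = ½·(10·(-5/4−(9/2)) + (-1)·(9/2−(-6)) + (-9)·(-6−(-5/4))) = ½·(-115/2 − 21/2 + 171/4) = -101/8, so the B_2-coordinate is 1/4.
[B_1B_2M] = ½·(10·(-8−(-5/4)) + 4·(-5/4−(-6)) + (-1)·(-6−(-8))) = ½·(-135/2 + 19 − 2) = -101/4, so the B_3-coordinate is 1/2.

(1/4, 1/4, 1/2)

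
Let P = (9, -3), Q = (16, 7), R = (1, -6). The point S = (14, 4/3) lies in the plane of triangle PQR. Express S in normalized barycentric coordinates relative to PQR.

(1, 1/3, -1/3)

Signed area of the reference triangle: [PQR] = ½·(9·(7−(-6)) + 16·(-6−(-3)) + 1·(-3−7)) = ½·(117 − 48 − 10) = 59/2.
[SQR] = ½·(14·(7−(-6)) + 16·(-6−(4/3)) + 1·(4/3−7)) = ½·(182 − 352/3 − 17/3) = 59/2, so the P-coordinate is (59/2)/(59/2) = 1.
[PSR] = ½·(9·(4/3−(-6)) + 14·(-6−(-3)) + 1·(-3−(4/3))) = ½·(66 − 42 − 13/3) = 59/6, so the Q-coordinate is 1/3.
[PQS] = ½·(9·(7−(4/3)) + 16·(4/3−(-3)) + 14·(-3−7)) = ½·(51 + 208/3 − 140) = -59/6, so the R-coordinate is -1/3.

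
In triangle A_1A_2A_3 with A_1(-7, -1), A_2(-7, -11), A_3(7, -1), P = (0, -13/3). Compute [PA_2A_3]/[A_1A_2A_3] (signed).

1/6

[A_1A_2A_3] = ½·((-7)·(-11−(-1)) + (-7)·(-1−(-1)) + 7·(-1−(-11))) = ½·(70 + 0 + 70) = 70.
[PA_2A_3] = ½·(0·(-11−(-1)) + (-7)·(-1−(-13/3)) + 7·(-13/3−(-11))) = ½·(0 − 70/3 + 140/3) = 35/3, so the ratio is (35/3)/70 = 1/6.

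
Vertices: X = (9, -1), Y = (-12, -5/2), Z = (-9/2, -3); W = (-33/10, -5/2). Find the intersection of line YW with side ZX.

(-9/8, -5/2)

Barycentric coordinates of W with respect to XYZ: (1/5, 1/5, 3/5).
On side ZX the Y-coordinate is zero; dropping W's Y-weight 1/5 and renormalizing the remaining 3/5 : 1/5 gives weights 3/4, 1/4 on Z, X.
V = (3/4)·(-9/2, -3) + (1/4)·(9, -1) = (-9/8, -5/2).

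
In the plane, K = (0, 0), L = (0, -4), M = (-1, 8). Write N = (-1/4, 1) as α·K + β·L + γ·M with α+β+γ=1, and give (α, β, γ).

(1/2, 1/4, 1/4)

Signed area of the reference triangle: [KLM] = ½·(0·(-4−8) + 0·(8−0) + (-1)·(0−(-4))) = ½·(0 + 0 − 4) = -2.
[NLM] = ½·((-1/4)·(-4−8) + 0·(8−1) + (-1)·(1−(-4))) = ½·(3 + 0 − 5) = -1, so the K-coordinate is (-1)/(-2) = 1/2.
[KNM] = ½·(0·(1−8) + (-1/4)·(8−0) + (-1)·(0−1)) = ½·(0 − 2 + 1) = -1/2, so the L-coordinate is 1/4.
[KLN] = ½·(0·(-4−1) + 0·(1−0) + (-1/4)·(0−(-4))) = ½·(0 + 0 − 1) = -1/2, so the M-coordinate is 1/4.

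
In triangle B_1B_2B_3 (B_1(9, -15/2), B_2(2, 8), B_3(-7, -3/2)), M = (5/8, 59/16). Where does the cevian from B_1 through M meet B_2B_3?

(-4/7, 37/7)

Barycentric coordinates of M with respect to B_1B_2B_3: (1/8, 5/8, 1/4).
On side B_2B_3 the B_1-coordinate is zero; dropping M's B_1-weight 1/8 and renormalizing the remaining 5/8 : 1/4 gives weights 5/7, 2/7 on B_2, B_3.
N = (5/7)·(2, 8) + (2/7)·(-7, -3/2) = (-4/7, 37/7).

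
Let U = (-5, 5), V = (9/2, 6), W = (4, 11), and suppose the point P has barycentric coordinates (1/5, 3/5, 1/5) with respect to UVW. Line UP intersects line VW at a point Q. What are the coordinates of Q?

Line UP meets VW where the U-coordinate vanishes; zeroing P's U-weight and renormalizing leaves V, W-weights 3/5 : 1/5 → (3/4, 1/4).
So Q = (3/4)·V + (1/4)·W = (35/8, 29/4).

(35/8, 29/4)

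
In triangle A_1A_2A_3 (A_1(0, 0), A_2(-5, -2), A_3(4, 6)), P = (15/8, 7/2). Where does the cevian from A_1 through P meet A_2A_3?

Barycentric coordinates of P with respect to A_1A_2A_3: (1/4, 1/8, 5/8).
On side A_2A_3 the A_1-coordinate is zero; dropping P's A_1-weight 1/4 and renormalizing the remaining 1/8 : 5/8 gives weights 1/6, 5/6 on A_2, A_3.
Q = (1/6)·(-5, -2) + (5/6)·(4, 6) = (5/2, 14/3).

(5/2, 14/3)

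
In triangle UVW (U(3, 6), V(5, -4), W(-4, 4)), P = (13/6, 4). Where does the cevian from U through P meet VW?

Barycentric coordinates of P with respect to UVW: (2/3, 1/6, 1/6).
On side VW the U-coordinate is zero; dropping P's U-weight 2/3 and renormalizing the remaining 1/6 : 1/6 gives weights 1/2, 1/2 on V, W.
Q = (1/2)·(5, -4) + (1/2)·(-4, 4) = (1/2, 0).

(1/2, 0)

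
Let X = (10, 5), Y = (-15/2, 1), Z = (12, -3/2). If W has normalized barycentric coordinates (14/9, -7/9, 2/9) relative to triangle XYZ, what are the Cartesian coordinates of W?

(433/18, 20/3)

W = (14/9)·X + (-7/9)·Y + (2/9)·Z.
x-coordinate: (14/9)·10 + (-7/9)·(-15/2) + (2/9)·12 = 433/18.
y-coordinate: (14/9)·5 + (-7/9)·1 + (2/9)·(-3/2) = 20/3.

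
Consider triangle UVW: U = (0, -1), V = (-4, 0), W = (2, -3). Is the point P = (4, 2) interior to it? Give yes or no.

Barycentric coordinates of P: (6, -7/3, -8/3).
The three coordinates are positive, negative, negative; a point is interior exactly when all three are positive.

no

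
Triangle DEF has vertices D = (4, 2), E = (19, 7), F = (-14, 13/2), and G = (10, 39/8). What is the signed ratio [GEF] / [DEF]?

[DEF] = ½·(4·(7−(13/2)) + 19·(13/2−2) + (-14)·(2−7)) = ½·(2 + 171/2 + 70) = 315/4.
[GEF] = ½·(10·(7−(13/2)) + 19·(13/2−(39/8)) + (-14)·(39/8−7)) = ½·(5 + 247/8 + 119/4) = 525/16, so the ratio is (525/16)/(315/4) = 5/12.

5/12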